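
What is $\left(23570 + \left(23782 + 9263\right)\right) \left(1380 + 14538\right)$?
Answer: $901197570$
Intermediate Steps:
$\left(23570 + \left(23782 + 9263\right)\right) \left(1380 + 14538\right) = \left(23570 + 33045\right) 15918 = 56615 \cdot 15918 = 901197570$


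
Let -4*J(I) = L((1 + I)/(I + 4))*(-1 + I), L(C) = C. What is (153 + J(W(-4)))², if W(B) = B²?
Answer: 5745609/256 ≈ 22444.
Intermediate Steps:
J(I) = -(1 + I)*(-1 + I)/(4*(4 + I)) (J(I) = -(1 + I)/(I + 4)*(-1 + I)/4 = -(1 + I)/(4 + I)*(-1 + I)/4 = -(1 + I)*(-1 + I)/(4*(4 + I)))
(153 + J(W(-4)))² = (153 + (1 - ((-4)²)²)/(4*(4 + (-4)²)))² = (153 + (1 - 1*16²)/(4*(4 + 16)))² = (153 + (¼)*(1 - 1*256)/20)² = (153 + (¼)*(1/20)*(1 - 256))² = (153 + (¼)*(1/20)*(-255))² = (153 - 51/16)² = (2397/16)² = 5745609/256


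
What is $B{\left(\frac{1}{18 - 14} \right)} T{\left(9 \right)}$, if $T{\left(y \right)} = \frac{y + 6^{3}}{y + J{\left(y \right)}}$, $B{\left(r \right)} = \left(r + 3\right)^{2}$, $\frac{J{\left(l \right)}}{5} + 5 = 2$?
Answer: $- \frac{12675}{32} \approx -396.09$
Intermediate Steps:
$J{\left(l \right)} = -15$ ($J{\left(l \right)} = -25 + 5 \cdot 2 = -25 + 10 = -15$)
$B{\left(r \right)} = \left(3 + r\right)^{2}$
$T{\left(y \right)} = \frac{216 + y}{-15 + y}$ ($T{\left(y \right)} = \frac{y + 6^{3}}{y - 15} = \frac{y + 216}{-15 + y} = \frac{216 + y}{-15 + y}$)
$B{\left(\frac{1}{18 - 14} \right)} T{\left(9 \right)} = \left(3 + \frac{1}{18 - 14}\right)^{2} \frac{216 + 9}{-15 + 9} = \left(3 + \frac{1}{4}\right)^{2} \frac{1}{-6} \cdot 225 = \left(3 + \frac{1}{4}\right)^{2} \left(\left(- \frac{1}{6}\right) 225\right) = \left(\frac{13}{4}\right)^{2} \left(- \frac{75}{2}\right) = \frac{169}{16} \left(- \frac{75}{2}\right) = - \frac{12675}{32}$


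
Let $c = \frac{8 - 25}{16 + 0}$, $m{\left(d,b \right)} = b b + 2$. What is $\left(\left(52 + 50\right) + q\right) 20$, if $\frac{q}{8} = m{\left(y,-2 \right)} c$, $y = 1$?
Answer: $1020$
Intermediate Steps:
$m{\left(d,b \right)} = 2 + b^{2}$ ($m{\left(d,b \right)} = b^{2} + 2 = 2 + b^{2}$)
$c = - \frac{17}{16} \approx -1.0625$
$q = -51$ ($q = 8 \left(2 + \left(-2\right)^{2}\right) \left(- \frac{17}{16}\right) = 8 \left(2 + 4\right) \left(- \frac{17}{16}\right) = 8 \cdot 6 \left(- \frac{17}{16}\right) = 8 \left(- \frac{51}{8}\right) = -51$)
$\left(\left(52 + 50\right) + q\right) 20 = \left(\left(52 + 50\right) - 51\right) 20 = \left(102 - 51\right) 20 = 51 \cdot 20 = 1020$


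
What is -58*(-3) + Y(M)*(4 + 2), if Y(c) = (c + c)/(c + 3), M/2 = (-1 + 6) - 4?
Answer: 894/5 ≈ 178.80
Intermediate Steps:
M = 2 (M = 2*((-1 + 6) - 4) = 2*(5 - 4) = 2*1 = 2)
Y(c) = 2*c/(3 + c) (Y(c) = (2*c)/(3 + c) = 2*c/(3 + c))
-58*(-3) + Y(M)*(4 + 2) = -58*(-3) + (2*2/(3 + 2))*(4 + 2) = 174 + (2*2/5)*6 = 174 + (2*2*(⅕))*6 = 174 + (⅘)*6 = 174 + 24/5 = 894/5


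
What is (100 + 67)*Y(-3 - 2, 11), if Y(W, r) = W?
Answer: -835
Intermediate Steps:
(100 + 67)*Y(-3 - 2, 11) = (100 + 67)*(-3 - 2) = 167*(-5) = -835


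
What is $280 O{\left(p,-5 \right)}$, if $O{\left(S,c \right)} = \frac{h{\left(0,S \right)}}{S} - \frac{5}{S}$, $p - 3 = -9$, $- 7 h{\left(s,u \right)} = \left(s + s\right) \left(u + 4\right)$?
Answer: $\frac{700}{3} \approx 233.33$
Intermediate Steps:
$h{\left(s,u \right)} = - \frac{2 s \left(4 + u\right)}{7}$ ($h{\left(s,u \right)} = - \frac{\left(s + s\right) \left(u + 4\right)}{7} = - \frac{2 s \left(4 + u\right)}{7}$)
$p = -6$ ($p = 3 - 9 = -6$)
$O{\left(S,c \right)} = - \frac{5}{S}$ ($O{\left(S,c \right)} = \frac{\left(- \frac{2}{7}\right) 0 \left(4 + S\right)}{S} - \frac{5}{S} = \frac{0}{S} - \frac{5}{S} = 0 - \frac{5}{S} = - \frac{5}{S}$)
$280 O{\left(p,-5 \right)} = 280 \left(- \frac{5}{-6}\right) = 280 \left(\left(-5\right) \left(- \frac{1}{6}\right)\right) = 280 \cdot \frac{5}{6} = \frac{700}{3}$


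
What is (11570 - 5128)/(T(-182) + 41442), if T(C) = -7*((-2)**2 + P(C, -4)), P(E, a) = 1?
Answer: 6442/41407 ≈ 0.15558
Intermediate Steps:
T(C) = -35 (T(C) = -7*((-2)**2 + 1) = -7*(4 + 1) = -7*5 = -35)
(11570 - 5128)/(T(-182) + 41442) = (11570 - 5128)/(-35 + 41442) = 6442/41407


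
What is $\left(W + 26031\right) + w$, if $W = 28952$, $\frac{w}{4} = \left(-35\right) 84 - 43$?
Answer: $43051$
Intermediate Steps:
$w = -11932$ ($w = 4 \left(\left(-35\right) 84 - 43\right) = 4 \left(-2940 - 43\right) = 4 \left(-2983\right) = -11932$)
$\left(W + 26031\right) + w = \left(28952 + 26031\right) - 11932 = 54983 - 11932 = 43051$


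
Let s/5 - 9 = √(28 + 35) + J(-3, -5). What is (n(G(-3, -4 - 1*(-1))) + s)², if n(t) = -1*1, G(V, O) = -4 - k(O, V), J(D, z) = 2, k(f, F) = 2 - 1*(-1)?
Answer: 4491 + 1620*√7 ≈ 8777.1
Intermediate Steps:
k(f, F) = 3 (k(f, F) = 2 + 1 = 3)
G(V, O) = -7 (G(V, O) = -4 - 1*3 = -4 - 3 = -7)
n(t) = -1
s = 55 + 15*√7 (s = 45 + 5*(√(28 + 35) + 2) = 45 + 5*(√63 + 2) = 45 + 5*(3*√7 + 2) = 45 + 5*(2 + 3*√7) = 45 + (10 + 15*√7) = 55 + 15*√7 ≈ 94.686)
(n(G(-3, -4 - 1*(-1))) + s)² = (-1 + (55 + 15*√7))² = (54 + 15*√7)²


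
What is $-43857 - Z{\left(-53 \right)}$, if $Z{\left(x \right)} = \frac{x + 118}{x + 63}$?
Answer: $- \frac{87727}{2} \approx -43864.0$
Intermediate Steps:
$Z{\left(x \right)} = \frac{118 + x}{63 + x}$
$-43857 - Z{\left(-53 \right)} = -43857 - \frac{118 - 53}{63 - 53} = -43857 - \frac{1}{10} \cdot 65 = -43857 - \frac{13}{2} = - \frac{87727}{2}$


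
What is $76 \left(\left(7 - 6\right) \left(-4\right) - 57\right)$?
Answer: $-4636$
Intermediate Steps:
$76 \left(\left(7 - 6\right) \left(-4\right) - 57\right) = 76 \left(1 \left(-4\right) - 57\right) = 76 \left(-4 - 57\right) = 76 \left(-61\right) = -4636$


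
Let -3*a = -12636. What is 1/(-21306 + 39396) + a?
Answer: 76195081/18090 ≈ 4212.0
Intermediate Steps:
a = 4212 (a = -⅓*(-12636) = 4212)
1/(-21306 + 39396) + a = 1/(-21306 + 39396) + 4212 = 1/18090 + 4212 = 76195081/18090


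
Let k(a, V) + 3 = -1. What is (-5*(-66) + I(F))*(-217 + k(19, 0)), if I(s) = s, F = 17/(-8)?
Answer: -579683/8 ≈ -72460.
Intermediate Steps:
F = -17/8 (F = 17*(-⅛) = -17/8 ≈ -2.1250)
k(a, V) = -4 (k(a, V) = -3 - 1 = -4)
(-5*(-66) + I(F))*(-217 + k(19, 0)) = (-5*(-66) - 17/8)*(-217 - 4) = (330 - 17/8)*(-221) = (2623/8)*(-221) = -579683/8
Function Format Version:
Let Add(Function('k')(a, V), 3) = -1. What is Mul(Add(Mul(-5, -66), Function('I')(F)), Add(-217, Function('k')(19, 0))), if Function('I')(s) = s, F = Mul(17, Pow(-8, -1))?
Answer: Rational(-579683, 8) ≈ -72460.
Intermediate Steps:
F = Rational(-17, 8) (F = Mul(17, Rational(-1, 8)) = Rational(-17, 8) ≈ -2.1250)
Function('k')(a, V) = -4 (Function('k')(a, V) = Add(-3, -1) = -4)
Mul(Add(Mul(-5, -66), Function('I')(F)), Add(-217, Function('k')(19, 0))) = Mul(Add(Mul(-5, -66), Rational(-17, 8)), Add(-217, -4)) = Mul(Add(330, Rational(-17, 8)), -221) = Mul(Rational(2623, 8), -221) = Rational(-579683, 8)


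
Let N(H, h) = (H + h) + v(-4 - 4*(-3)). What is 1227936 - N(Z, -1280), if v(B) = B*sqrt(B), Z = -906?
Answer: 1230122 - 16*sqrt(2) ≈ 1.2301e+6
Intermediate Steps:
v(B) = B**(3/2)
N(H, h) = H + h + 16*sqrt(2) (N(H, h) = (H + h) + (-4 - 4*(-3))**(3/2) = (H + h) + (-4 + 12)**(3/2) = (H + h) + 8**(3/2) = (H + h) + 16*sqrt(2) = H + h + 16*sqrt(2))
1227936 - N(Z, -1280) = 1227936 - (-906 - 1280 + 16*sqrt(2)) = 1227936 - (-2186 + 16*sqrt(2)) = 1227936 + (2186 - 16*sqrt(2)) = 1230122 - 16*sqrt(2)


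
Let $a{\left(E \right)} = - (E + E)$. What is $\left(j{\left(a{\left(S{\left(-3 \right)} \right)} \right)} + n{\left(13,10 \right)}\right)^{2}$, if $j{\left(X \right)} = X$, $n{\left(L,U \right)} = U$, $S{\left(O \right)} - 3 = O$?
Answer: $100$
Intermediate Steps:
$S{\left(O \right)} = 3 + O$
$a{\left(E \right)} = - 2 E$
$\left(j{\left(a{\left(S{\left(-3 \right)} \right)} \right)} + n{\left(13,10 \right)}\right)^{2} = \left(- 2 \left(3 - 3\right) + 10\right)^{2} = \left(\left(-2\right) 0 + 10\right)^{2} = \left(0 + 10\right)^{2} = 10^{2} = 100$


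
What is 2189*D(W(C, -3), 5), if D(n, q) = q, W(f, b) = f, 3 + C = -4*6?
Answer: 10945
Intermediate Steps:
C = -27 (C = -3 - 4*6 = -3 - 24 = -27)
2189*D(W(C, -3), 5) = 2189*5 = 10945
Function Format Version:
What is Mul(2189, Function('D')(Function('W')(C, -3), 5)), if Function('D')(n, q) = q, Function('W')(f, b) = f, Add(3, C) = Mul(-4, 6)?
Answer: 10945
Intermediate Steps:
C = -27 (C = Add(-3, Mul(-4, 6)) = Add(-3, -24) = -27)
Mul(2189, Function('D')(Function('W')(C, -3), 5)) = Mul(2189, 5) = 10945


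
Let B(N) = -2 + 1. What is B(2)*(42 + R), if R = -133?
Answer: 91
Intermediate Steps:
B(N) = -1
B(2)*(42 + R) = -(42 - 133) = -1*(-91) = 91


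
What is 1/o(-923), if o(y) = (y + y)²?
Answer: 1/3407716 ≈ 2.9345e-7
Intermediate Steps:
o(y) = 4*y² (o(y) = (2*y)² = 4*y²)
1/o(-923) = 1/(4*(-923)²) = 1/(4*851929) = 1/3407716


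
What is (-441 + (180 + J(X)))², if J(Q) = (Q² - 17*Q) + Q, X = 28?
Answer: 5625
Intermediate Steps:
J(Q) = Q² - 16*Q
(-441 + (180 + J(X)))² = (-441 + (180 + 28*(-16 + 28)))² = (-441 + (180 + 28*12))² = (-441 + (180 + 336))² = (-441 + 516)² = 75² = 5625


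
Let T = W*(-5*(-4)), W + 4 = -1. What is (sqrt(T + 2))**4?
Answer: 9604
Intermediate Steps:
W = -5 (W = -4 - 1 = -5)
T = -100 (T = -(-25)*(-4) = -5*20 = -100)
(sqrt(T + 2))**4 = (sqrt(-100 + 2))**4 = (sqrt(-98))**4 = (7*I*sqrt(2))**4 = 9604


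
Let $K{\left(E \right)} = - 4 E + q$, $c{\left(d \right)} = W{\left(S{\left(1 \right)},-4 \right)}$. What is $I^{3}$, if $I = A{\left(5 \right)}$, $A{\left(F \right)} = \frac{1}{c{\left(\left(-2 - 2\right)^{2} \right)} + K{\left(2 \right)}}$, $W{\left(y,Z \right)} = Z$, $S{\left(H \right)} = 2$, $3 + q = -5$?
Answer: $- \frac{1}{8000} \approx -0.000125$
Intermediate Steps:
$q = -8$ ($q = -3 - 5 = -8$)
$c{\left(d \right)} = -4$
$K{\left(E \right)} = -8 - 4 E$ ($K{\left(E \right)} = - 4 E - 8 = -8 - 4 E$)
$A{\left(F \right)} = - \frac{1}{20}$ ($A{\left(F \right)} = \frac{1}{-4 - 16} = \frac{1}{-20} = - \frac{1}{20}$)
$I = - \frac{1}{20} \approx -0.05$
$I^{3} = \left(- \frac{1}{20}\right)^{3} = - \frac{1}{8000}$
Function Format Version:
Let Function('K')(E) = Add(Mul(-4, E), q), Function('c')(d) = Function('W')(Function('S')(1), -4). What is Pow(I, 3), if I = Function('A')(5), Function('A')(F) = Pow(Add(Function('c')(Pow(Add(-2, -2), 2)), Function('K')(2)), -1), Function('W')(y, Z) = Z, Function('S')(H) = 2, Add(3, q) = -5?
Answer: Rational(-1, 8000) ≈ -0.00012500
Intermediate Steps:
q = -8 (q = Add(-3, -5) = -8)
Function('c')(d) = -4
Function('K')(E) = Add(-8, Mul(-4, E)) (Function('K')(E) = Add(Mul(-4, E), -8) = Add(-8, Mul(-4, E)))
Function('A')(F) = Rational(-1, 20) (Function('A')(F) = Pow(Add(-4, Add(-8, Mul(-4, 2))), -1) = Pow(Add(-4, Add(-8, -8)), -1) = Pow(Add(-4, -16), -1) = Pow(-20, -1) = Rational(-1, 20))
I = Rational(-1, 20) ≈ -0.050000
Pow(I, 3) = Pow(Rational(-1, 20), 3) = Rational(-1, 8000)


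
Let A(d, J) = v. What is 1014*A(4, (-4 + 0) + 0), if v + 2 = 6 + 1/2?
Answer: 4563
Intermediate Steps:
v = 9/2 (v = -2 + (6 + 1/2) = -2 + (6 + ½) = -2 + 13/2 = 9/2 ≈ 4.5000)
A(d, J) = 9/2
1014*A(4, (-4 + 0) + 0) = 1014*(9/2) = 4563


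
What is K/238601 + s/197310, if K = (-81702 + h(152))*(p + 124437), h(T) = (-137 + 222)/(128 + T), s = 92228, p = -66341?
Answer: -3277813518444352/164774271585 ≈ -19893.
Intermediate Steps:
h(T) = 85/(128 + T)
K = -33225792290/7 (K = (-81702 + 85/(128 + 152))*(-66341 + 124437) = (-81702 + 85/280)*58096 = (-81702 + 85*(1/280))*58096 = (-81702 + 17/56)*58096 = -4575295/56*58096 = -33225792290/7 ≈ -4.7465e+9)
K/238601 + s/197310 = -33225792290/7/238601 + 92228/197310 = -33225792290/7*1/238601 + 92228*(1/197310) = -33225792290/1670207 + 46114/98655 = -3277813518444352/164774271585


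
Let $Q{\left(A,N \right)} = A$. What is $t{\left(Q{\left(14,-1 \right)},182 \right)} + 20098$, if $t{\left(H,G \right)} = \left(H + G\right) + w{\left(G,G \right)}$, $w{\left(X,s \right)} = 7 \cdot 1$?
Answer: $20301$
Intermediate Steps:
$w{\left(X,s \right)} = 7$
$t{\left(H,G \right)} = 7 + G + H$ ($t{\left(H,G \right)} = \left(H + G\right) + 7 = \left(G + H\right) + 7 = 7 + G + H$)
$t{\left(Q{\left(14,-1 \right)},182 \right)} + 20098 = \left(7 + 182 + 14\right) + 20098 = 203 + 20098 = 20301$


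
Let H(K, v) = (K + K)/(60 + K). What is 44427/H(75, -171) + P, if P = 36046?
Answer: 760303/10 ≈ 76030.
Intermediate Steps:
H(K, v) = 2*K/(60 + K) (H(K, v) = (2*K)/(60 + K) = 2*K/(60 + K))
44427/H(75, -171) + P = 44427/((2*75/(60 + 75))) + 36046 = 44427/((2*75/135)) + 36046 = 44427/((2*75*(1/135))) + 36046 = 44427/(10/9) + 36046 = 44427*(9/10) + 36046 = 399843/10 + 36046 = 760303/10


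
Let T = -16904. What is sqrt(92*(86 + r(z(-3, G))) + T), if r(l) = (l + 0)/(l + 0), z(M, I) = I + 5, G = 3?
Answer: 10*I*sqrt(89) ≈ 94.34*I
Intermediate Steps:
z(M, I) = 5 + I
r(l) = 1 (r(l) = l/l = 1)
sqrt(92*(86 + r(z(-3, G))) + T) = sqrt(92*(86 + 1) - 16904) = sqrt(92*87 - 16904) = sqrt(8004 - 16904) = sqrt(-8900) = 10*I*sqrt(89)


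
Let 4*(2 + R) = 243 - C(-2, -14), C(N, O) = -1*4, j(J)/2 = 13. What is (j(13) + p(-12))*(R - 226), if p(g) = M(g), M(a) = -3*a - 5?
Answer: -37905/4 ≈ -9476.3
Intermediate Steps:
j(J) = 26 (j(J) = 2*13 = 26)
C(N, O) = -4
M(a) = -5 - 3*a
p(g) = -5 - 3*g
R = 239/4 (R = -2 + (243 - 1*(-4))/4 = -2 + (243 + 4)/4 = -2 + (¼)*247 = -2 + 247/4 = 239/4 ≈ 59.750)
(j(13) + p(-12))*(R - 226) = (26 + (-5 - 3*(-12)))*(239/4 - 226) = (26 + (-5 + 36))*(-665/4) = (26 + 31)*(-665/4) = 57*(-665/4) = -37905/4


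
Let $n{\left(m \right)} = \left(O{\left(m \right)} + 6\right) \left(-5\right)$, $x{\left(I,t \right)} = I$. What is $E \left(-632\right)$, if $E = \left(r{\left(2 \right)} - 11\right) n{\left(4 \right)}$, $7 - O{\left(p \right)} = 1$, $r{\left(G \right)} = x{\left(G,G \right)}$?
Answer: $-341280$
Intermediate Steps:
$r{\left(G \right)} = G$
$O{\left(p \right)} = 6$ ($O{\left(p \right)} = 7 - 1 = 6$)
$n{\left(m \right)} = -60$ ($n{\left(m \right)} = \left(6 + 6\right) \left(-5\right) = 12 \left(-5\right) = -60$)
$E = 540$ ($E = \left(2 - 11\right) \left(-60\right) = \left(-9\right) \left(-60\right) = 540$)
$E \left(-632\right) = 540 \left(-632\right) = -341280$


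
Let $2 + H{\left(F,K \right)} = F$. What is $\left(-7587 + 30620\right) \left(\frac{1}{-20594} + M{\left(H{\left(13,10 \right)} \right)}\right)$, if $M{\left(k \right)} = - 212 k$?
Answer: $- \frac{1106164638897}{20594} \approx -5.3713 \cdot 10^{7}$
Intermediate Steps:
$H{\left(F,K \right)} = -2 + F$
$\left(-7587 + 30620\right) \left(\frac{1}{-20594} + M{\left(H{\left(13,10 \right)} \right)}\right) = \left(-7587 + 30620\right) \left(\frac{1}{-20594} - 212 \left(-2 + 13\right)\right) = 23033 \left(- \frac{1}{20594} - 2332\right) = 23033 \left(- \frac{48025209}{20594}\right) = - \frac{1106164638897}{20594}$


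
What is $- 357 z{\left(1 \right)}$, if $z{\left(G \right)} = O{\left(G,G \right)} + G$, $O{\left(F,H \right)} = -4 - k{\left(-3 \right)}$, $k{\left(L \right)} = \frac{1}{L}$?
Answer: $952$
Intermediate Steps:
$O{\left(F,H \right)} = - \frac{11}{3}$ ($O{\left(F,H \right)} = -4 - \frac{1}{-3} = -4 - - \frac{1}{3} = -4 + \frac{1}{3} = - \frac{11}{3}$)
$z{\left(G \right)} = - \frac{11}{3} + G$
$- 357 z{\left(1 \right)} = - 357 \left(- \frac{11}{3} + 1\right) = \left(-357\right) \left(- \frac{8}{3}\right) = 952$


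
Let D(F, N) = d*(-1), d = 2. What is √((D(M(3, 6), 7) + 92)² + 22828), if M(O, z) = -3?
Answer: 4*√1933 ≈ 175.86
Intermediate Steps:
D(F, N) = -2 (D(F, N) = 2*(-1) = -2)
√((D(M(3, 6), 7) + 92)² + 22828) = √((-2 + 92)² + 22828) = √(90² + 22828) = √(8100 + 22828) = √30928 = 4*√1933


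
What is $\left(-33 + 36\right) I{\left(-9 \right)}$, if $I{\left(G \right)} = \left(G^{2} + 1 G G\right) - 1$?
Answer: $483$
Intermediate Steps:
$I{\left(G \right)} = -1 + 2 G^{2}$ ($I{\left(G \right)} = \left(G^{2} + G G\right) - 1 = \left(G^{2} + G^{2}\right) - 1 = 2 G^{2} - 1 = -1 + 2 G^{2}$)
$\left(-33 + 36\right) I{\left(-9 \right)} = \left(-33 + 36\right) \left(-1 + 2 \left(-9\right)^{2}\right) = 3 \left(-1 + 2 \cdot 81\right) = 3 \left(-1 + 162\right) = 3 \cdot 161 = 483$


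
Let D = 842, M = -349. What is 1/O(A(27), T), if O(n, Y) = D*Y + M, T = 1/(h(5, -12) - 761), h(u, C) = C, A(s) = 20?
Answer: -773/270619 ≈ -0.0028564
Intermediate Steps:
T = -1/773 (T = 1/(-12 - 761) = 1/(-773) = -1/773 ≈ -0.0012937)
O(n, Y) = -349 + 842*Y (O(n, Y) = 842*Y - 349 = -349 + 842*Y)
1/O(A(27), T) = 1/(-349 + 842*(-1/773)) = 1/(-349 - 842/773) = 1/(-270619/773) = -773/270619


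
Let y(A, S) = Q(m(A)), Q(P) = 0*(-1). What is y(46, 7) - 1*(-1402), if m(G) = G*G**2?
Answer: 1402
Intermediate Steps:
m(G) = G**3
Q(P) = 0
y(A, S) = 0
y(46, 7) - 1*(-1402) = 0 - 1*(-1402) = 0 + 1402 = 1402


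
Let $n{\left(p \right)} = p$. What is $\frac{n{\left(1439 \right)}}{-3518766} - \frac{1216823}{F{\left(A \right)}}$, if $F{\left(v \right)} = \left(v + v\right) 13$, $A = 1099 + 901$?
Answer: $- \frac{2140895114209}{91487916000} \approx -23.401$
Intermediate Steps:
$A = 2000$
$F{\left(v \right)} = 26 v$ ($F{\left(v \right)} = 2 v 13 = 26 v$)
$\frac{n{\left(1439 \right)}}{-3518766} - \frac{1216823}{F{\left(A \right)}} = \frac{1439}{-3518766} - \frac{1216823}{26 \cdot 2000} = 1439 \left(- \frac{1}{3518766}\right) - \frac{1216823}{52000} = - \frac{1439}{3518766} - \frac{1216823}{52000} = - \frac{2140895114209}{91487916000}$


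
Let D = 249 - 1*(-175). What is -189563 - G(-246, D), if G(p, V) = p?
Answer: -189317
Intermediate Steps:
D = 424 (D = 249 + 175 = 424)
-189563 - G(-246, D) = -189563 - 1*(-246) = -189563 + 246 = -189317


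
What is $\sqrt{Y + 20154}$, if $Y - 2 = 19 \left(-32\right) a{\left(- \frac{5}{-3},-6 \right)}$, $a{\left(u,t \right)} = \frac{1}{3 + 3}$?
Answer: $\frac{26 \sqrt{267}}{3} \approx 141.61$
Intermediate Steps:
$a{\left(u,t \right)} = \frac{1}{6}$
$Y = - \frac{298}{3}$ ($Y = 2 + 19 \left(-32\right) \frac{1}{6} = 2 - \frac{304}{3} = - \frac{298}{3} \approx -99.333$)
$\sqrt{Y + 20154} = \sqrt{- \frac{298}{3} + 20154} = \sqrt{\frac{60164}{3}} = \frac{26 \sqrt{267}}{3}$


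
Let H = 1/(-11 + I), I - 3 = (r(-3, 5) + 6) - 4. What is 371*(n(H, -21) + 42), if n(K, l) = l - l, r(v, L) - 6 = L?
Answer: 15582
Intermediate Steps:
r(v, L) = 6 + L
I = 16 (I = 3 + (((6 + 5) + 6) - 4) = 3 + ((11 + 6) - 4) = 3 + (17 - 4) = 3 + 13 = 16)
H = ⅕ (H = 1/(-11 + 16) = 1/5 = ⅕ ≈ 0.20000)
n(K, l) = 0
371*(n(H, -21) + 42) = 371*(0 + 42) = 371*42 = 15582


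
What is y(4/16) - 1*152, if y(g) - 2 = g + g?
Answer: -299/2 ≈ -149.50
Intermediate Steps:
y(g) = 2 + 2*g (y(g) = 2 + (g + g) = 2 + 2*g)
y(4/16) - 1*152 = (2 + 2*(4/16)) - 1*152 = (2 + 2*(4*(1/16))) - 152 = (2 + 2*(¼)) - 152 = (2 + ½) - 152 = 5/2 - 152 = -299/2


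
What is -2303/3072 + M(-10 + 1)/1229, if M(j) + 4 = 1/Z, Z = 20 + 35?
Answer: -156344053/207651840 ≈ -0.75291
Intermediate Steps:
Z = 55
M(j) = -219/55 (M(j) = -4 + 1/55 = -219/55)
-2303/3072 + M(-10 + 1)/1229 = -2303/3072 - 219/55/1229 = -2303*1/3072 - 219/55*1/1229 = -2303/3072 - 219/67595 = -156344053/207651840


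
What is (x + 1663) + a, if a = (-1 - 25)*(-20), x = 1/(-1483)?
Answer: 3237388/1483 ≈ 2183.0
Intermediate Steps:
x = -1/1483 ≈ -0.00067431
a = 520 (a = -26*(-20) = 520)
(x + 1663) + a = (-1/1483 + 1663) + 520 = 2466228/1483 + 520 = 3237388/1483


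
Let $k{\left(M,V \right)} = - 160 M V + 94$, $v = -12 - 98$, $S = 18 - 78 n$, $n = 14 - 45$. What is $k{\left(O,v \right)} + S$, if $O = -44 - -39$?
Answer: $-85470$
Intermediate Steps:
$O = -5$ ($O = -44 + 39 = -5$)
$n = -31$
$S = 2436$ ($S = 18 - -2418 = 18 + 2418 = 2436$)
$v = -110$ ($v = -12 - 98 = -110$)
$k{\left(M,V \right)} = 94 - 160 M V$ ($k{\left(M,V \right)} = - 160 M V + 94 = 94 - 160 M V$)
$k{\left(O,v \right)} + S = \left(94 - \left(-800\right) \left(-110\right)\right) + 2436 = \left(94 - 88000\right) + 2436 = -87906 + 2436 = -85470$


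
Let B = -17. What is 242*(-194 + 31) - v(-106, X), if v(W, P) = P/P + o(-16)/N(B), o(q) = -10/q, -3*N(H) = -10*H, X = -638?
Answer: -10729581/272 ≈ -39447.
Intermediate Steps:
N(H) = 10*H/3 (N(H) = -(-10)*H/3 = 10*H/3)
v(W, P) = 269/272 (v(W, P) = P/P + (-10/(-16))/(((10/3)*(-17))) = 1 + (-10*(-1/16))/(-170/3) = 1 + (5/8)*(-3/170) = 1 - 3/272 = 269/272)
242*(-194 + 31) - v(-106, X) = 242*(-194 + 31) - 1*269/272 = 242*(-163) - 269/272 = -39446 - 269/272 = -10729581/272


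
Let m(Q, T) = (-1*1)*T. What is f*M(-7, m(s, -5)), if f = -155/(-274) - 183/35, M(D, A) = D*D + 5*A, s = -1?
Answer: -1654529/4795 ≈ -345.05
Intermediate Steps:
m(Q, T) = -T
M(D, A) = D**2 + 5*A
f = -44717/9590 (f = -155*(-1/274) - 183*1/35 = 155/274 - 183/35 = -44717/9590 ≈ -4.6629)
f*M(-7, m(s, -5)) = -44717*((-7)**2 + 5*(-1*(-5)))/9590 = -44717*(49 + 5*5)/9590 = -44717*(49 + 25)/9590 = -44717/9590*74 = -1654529/4795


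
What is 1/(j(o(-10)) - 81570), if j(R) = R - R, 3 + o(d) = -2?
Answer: -1/81570 ≈ -1.2259e-5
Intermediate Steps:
o(d) = -5 (o(d) = -3 - 2 = -5)
j(R) = 0
1/(j(o(-10)) - 81570) = 1/(0 - 81570) = 1/(-81570) = -1/81570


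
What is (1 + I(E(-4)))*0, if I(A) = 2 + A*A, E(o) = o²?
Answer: 0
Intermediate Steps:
I(A) = 2 + A²
(1 + I(E(-4)))*0 = (1 + (2 + ((-4)²)²))*0 = (1 + (2 + 16²))*0 = (1 + (2 + 256))*0 = (1 + 258)*0 = 259*0 = 0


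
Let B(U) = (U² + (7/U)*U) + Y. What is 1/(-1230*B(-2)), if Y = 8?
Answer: -1/23370 ≈ -4.2790e-5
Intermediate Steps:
B(U) = 15 + U² (B(U) = (U² + (7/U)*U) + 8 = (U² + 7) + 8 = (7 + U²) + 8 = 15 + U²)
1/(-1230*B(-2)) = 1/(-1230*(15 + (-2)²)) = 1/(-1230*(15 + 4)) = 1/(-1230*19) = 1/(-23370) = -1/23370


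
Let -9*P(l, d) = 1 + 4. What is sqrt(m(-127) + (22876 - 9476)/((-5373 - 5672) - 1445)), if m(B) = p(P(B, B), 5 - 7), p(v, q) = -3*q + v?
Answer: sqrt(61377109)/3747 ≈ 2.0908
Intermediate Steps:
P(l, d) = -5/9 (P(l, d) = -(1 + 4)/9 = -1/9*5 = -5/9)
p(v, q) = v - 3*q
m(B) = 49/9 (m(B) = -5/9 - 3*(5 - 7) = -5/9 - 3*(-2) = -5/9 + 6 = 49/9)
sqrt(m(-127) + (22876 - 9476)/((-5373 - 5672) - 1445)) = sqrt(49/9 + (22876 - 9476)/((-5373 - 5672) - 1445)) = sqrt(49/9 + 13400/(-11045 - 1445)) = sqrt(49/9 + 13400/(-12490)) = sqrt(49/9 + 13400*(-1/12490)) = sqrt(49/9 - 1340/1249) = sqrt(49141/11241) = sqrt(61377109)/3747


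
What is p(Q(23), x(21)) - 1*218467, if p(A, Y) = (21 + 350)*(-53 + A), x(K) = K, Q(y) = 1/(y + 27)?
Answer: -11906129/50 ≈ -2.3812e+5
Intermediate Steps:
Q(y) = 1/(27 + y)
p(A, Y) = -19663 + 371*A (p(A, Y) = 371*(-53 + A) = -19663 + 371*A)
p(Q(23), x(21)) - 1*218467 = (-19663 + 371/(27 + 23)) - 1*218467 = (-19663 + 371/50) - 218467 = -982779/50 - 218467 = -11906129/50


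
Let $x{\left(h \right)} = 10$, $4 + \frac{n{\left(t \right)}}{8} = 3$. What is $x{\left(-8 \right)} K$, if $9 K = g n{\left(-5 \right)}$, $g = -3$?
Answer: $\frac{80}{3} \approx 26.667$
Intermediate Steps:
$n{\left(t \right)} = -8$ ($n{\left(t \right)} = -32 + 8 \cdot 3 = -32 + 24 = -8$)
$K = \frac{8}{3}$ ($K = \frac{\left(-3\right) \left(-8\right)}{9} = \frac{1}{9} \cdot 24 = \frac{8}{3} \approx 2.6667$)
$x{\left(-8 \right)} K = 10 \cdot \frac{8}{3} = \frac{80}{3}$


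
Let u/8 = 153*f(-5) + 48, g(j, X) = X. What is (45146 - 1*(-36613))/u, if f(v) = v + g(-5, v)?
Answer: -27253/3952 ≈ -6.8960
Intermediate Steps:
f(v) = 2*v (f(v) = v + v = 2*v)
u = -11856 (u = 8*(153*(2*(-5)) + 48) = 8*(153*(-10) + 48) = 8*(-1530 + 48) = 8*(-1482) = -11856)
(45146 - 1*(-36613))/u = (45146 - 1*(-36613))/(-11856) = (45146 + 36613)*(-1/11856) = 81759*(-1/11856) = -27253/3952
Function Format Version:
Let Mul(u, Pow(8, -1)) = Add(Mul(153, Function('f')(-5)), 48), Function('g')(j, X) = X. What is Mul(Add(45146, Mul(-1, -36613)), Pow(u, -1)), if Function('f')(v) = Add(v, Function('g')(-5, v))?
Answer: Rational(-27253, 3952) ≈ -6.8960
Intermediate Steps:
Function('f')(v) = Mul(2, v) (Function('f')(v) = Add(v, v) = Mul(2, v))
u = -11856 (u = Mul(8, Add(Mul(153, Mul(2, -5)), 48)) = Mul(8, Add(Mul(153, -10), 48)) = Mul(8, Add(-1530, 48)) = Mul(8, -1482) = -11856)
Mul(Add(45146, Mul(-1, -36613)), Pow(u, -1)) = Mul(Add(45146, Mul(-1, -36613)), Pow(-11856, -1)) = Mul(Add(45146, 36613), Rational(-1, 11856)) = Mul(81759, Rational(-1, 11856)) = Rational(-27253, 3952)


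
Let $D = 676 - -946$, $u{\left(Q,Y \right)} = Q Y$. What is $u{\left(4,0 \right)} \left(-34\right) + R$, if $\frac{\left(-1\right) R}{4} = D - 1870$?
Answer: $992$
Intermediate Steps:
$D = 1622$ ($D = 676 + 946 = 1622$)
$R = 992$ ($R = - 4 \left(1622 - 1870\right) = \left(-4\right) \left(-248\right) = 992$)
$u{\left(4,0 \right)} \left(-34\right) + R = 4 \cdot 0 \left(-34\right) + 992 = 0 \left(-34\right) + 992 = 0 + 992 = 992$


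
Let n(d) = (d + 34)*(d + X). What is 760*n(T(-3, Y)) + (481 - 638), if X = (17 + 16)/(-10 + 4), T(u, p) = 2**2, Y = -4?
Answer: -43477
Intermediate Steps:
T(u, p) = 4
X = -11/2 (X = 33/(-6) = 33*(-1/6) = -11/2 ≈ -5.5000)
n(d) = (34 + d)*(-11/2 + d) (n(d) = (d + 34)*(d - 11/2) = (34 + d)*(-11/2 + d))
760*n(T(-3, Y)) + (481 - 638) = 760*(-187 + 4**2 + (57/2)*4) + (481 - 638) = 760*(-187 + 16 + 114) - 157 = 760*(-57) - 157 = -43320 - 157 = -43477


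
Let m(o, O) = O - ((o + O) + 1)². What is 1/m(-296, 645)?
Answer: -1/121855 ≈ -8.2065e-6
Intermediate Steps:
m(o, O) = O - (1 + O + o)² (m(o, O) = O - ((O + o) + 1)² = O - (1 + O + o)²)
1/m(-296, 645) = 1/(645 - (1 + 645 - 296)²) = 1/(645 - 1*350²) = 1/(645 - 1*122500) = 1/(645 - 122500) = 1/(-121855) = -1/121855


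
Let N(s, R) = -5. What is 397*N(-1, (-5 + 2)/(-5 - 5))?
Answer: -1985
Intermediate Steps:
397*N(-1, (-5 + 2)/(-5 - 5)) = 397*(-5) = -1985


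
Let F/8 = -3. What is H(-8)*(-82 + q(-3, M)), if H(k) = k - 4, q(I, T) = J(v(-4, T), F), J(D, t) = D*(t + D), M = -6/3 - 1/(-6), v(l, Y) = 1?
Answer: 1260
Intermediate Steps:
F = -24 (F = 8*(-3) = -24)
M = -11/6 (M = -6*1/3 - 1*(-1/6) = -2 + 1/6 = -11/6 ≈ -1.8333)
J(D, t) = D*(D + t)
q(I, T) = -23 (q(I, T) = 1*(1 - 24) = 1*(-23) = -23)
H(k) = -4 + k
H(-8)*(-82 + q(-3, M)) = (-4 - 8)*(-82 - 23) = -12*(-105) = 1260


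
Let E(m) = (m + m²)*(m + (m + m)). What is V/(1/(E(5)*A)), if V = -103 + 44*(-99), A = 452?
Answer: -906960600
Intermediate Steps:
E(m) = 3*m*(m + m²) (E(m) = (m + m²)*(m + 2*m) = (m + m²)*(3*m) = 3*m*(m + m²))
V = -4459 (V = -103 - 4356 = -4459)
V/(1/(E(5)*A)) = -4459*(3*5²*(1 + 5))*452 = -4459*(3*25*6)*452 = -4459*450*452 = -4459/(1/203400) = -4459/1/203400 = -4459*203400 = -906960600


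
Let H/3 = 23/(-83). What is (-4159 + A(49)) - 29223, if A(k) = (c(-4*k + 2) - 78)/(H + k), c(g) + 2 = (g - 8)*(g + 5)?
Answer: -65149551/1999 ≈ -32591.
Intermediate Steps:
H = -69/83 (H = 3*(23/(-83)) = 3*(23*(-1/83)) = 3*(-23/83) = -69/83 ≈ -0.83133)
c(g) = -2 + (-8 + g)*(5 + g) (c(g) = -2 + (g - 8)*(g + 5) = -2 + (-8 + g)*(5 + g))
A(k) = (-126 + (2 - 4*k)² + 12*k)/(-69/83 + k) (A(k) = ((-42 + (-4*k + 2)² - 3*(-4*k + 2)) - 78)/(-69/83 + k) = ((-42 + (2 - 4*k)² - 3*(2 - 4*k)) - 78)/(-69/83 + k) = ((-42 + (2 - 4*k)² + (-6 + 12*k)) - 78)/(-69/83 + k) = ((-48 + (2 - 4*k)² + 12*k) - 78)/(-69/83 + k) = (-126 + (2 - 4*k)² + 12*k)/(-69/83 + k))
(-4159 + A(49)) - 29223 = (-4159 + 166*(-61 - 2*49 + 8*49²)/(-69 + 83*49)) - 29223 = (-4159 + 166*(-61 - 98 + 8*2401)/(-69 + 4067)) - 29223 = (-4159 + 166*(-61 - 98 + 19208)/3998) - 29223 = (-4159 + 166*(1/3998)*19049) - 29223 = (-4159 + 1581067/1999) - 29223 = -6732774/1999 - 29223 = -65149551/1999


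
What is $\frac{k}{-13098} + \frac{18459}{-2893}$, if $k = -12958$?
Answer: $- \frac{102144244}{18946257} \approx -5.3913$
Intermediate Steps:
$\frac{k}{-13098} + \frac{18459}{-2893} = - \frac{12958}{-13098} + \frac{18459}{-2893} = \left(-12958\right) \left(- \frac{1}{13098}\right) + 18459 \left(- \frac{1}{2893}\right) = \frac{6479}{6549} - \frac{18459}{2893} = - \frac{102144244}{18946257}$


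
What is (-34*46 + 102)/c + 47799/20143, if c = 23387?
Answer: 1088426147/471084341 ≈ 2.3105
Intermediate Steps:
(-34*46 + 102)/c + 47799/20143 = (-34*46 + 102)/23387 + 47799/20143 = (-1564 + 102)*(1/23387) + 47799*(1/20143) = -1462*1/23387 + 47799/20143 = -1462/23387 + 47799/20143 = 1088426147/471084341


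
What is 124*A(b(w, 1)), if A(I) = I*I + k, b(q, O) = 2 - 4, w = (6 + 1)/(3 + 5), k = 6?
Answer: 1240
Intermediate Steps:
w = 7/8 ≈ 0.87500
b(q, O) = -2
A(I) = 6 + I² (A(I) = I*I + 6 = I² + 6 = 6 + I²)
124*A(b(w, 1)) = 124*(6 + (-2)²) = 124*(6 + 4) = 124*10 = 1240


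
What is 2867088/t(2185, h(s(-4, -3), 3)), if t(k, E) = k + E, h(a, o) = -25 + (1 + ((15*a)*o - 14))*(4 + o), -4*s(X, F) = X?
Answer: 179193/149 ≈ 1202.6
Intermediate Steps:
s(X, F) = -X/4
h(a, o) = -25 + (-13 + 15*a*o)*(4 + o) (h(a, o) = -25 + (1 + (15*a*o - 14))*(4 + o) = -25 + (1 + (-14 + 15*a*o))*(4 + o) = -25 + (-13 + 15*a*o)*(4 + o))
t(k, E) = E + k
2867088/t(2185, h(s(-4, -3), 3)) = 2867088/((-77 - 13*3 + 15*(-1/4*(-4))*3**2 + 60*(-1/4*(-4))*3) + 2185) = 2867088/((-77 - 39 + 15*1*9 + 60*1*3) + 2185) = 2867088/((-77 - 39 + 135 + 180) + 2185) = 2867088/(199 + 2185) = 2867088/2384 = 2867088*(1/2384) = 179193/149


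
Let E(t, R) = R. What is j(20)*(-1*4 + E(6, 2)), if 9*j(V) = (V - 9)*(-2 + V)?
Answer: -44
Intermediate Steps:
j(V) = (-9 + V)*(-2 + V)/9 (j(V) = ((V - 9)*(-2 + V))/9 = ((-9 + V)*(-2 + V))/9 = (-9 + V)*(-2 + V)/9)
j(20)*(-1*4 + E(6, 2)) = (2 - 11/9*20 + (1/9)*20**2)*(-1*4 + 2) = (2 - 220/9 + (1/9)*400)*(-4 + 2) = (2 - 220/9 + 400/9)*(-2) = 22*(-2) = -44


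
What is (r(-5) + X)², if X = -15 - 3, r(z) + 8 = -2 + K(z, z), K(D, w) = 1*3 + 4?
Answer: 441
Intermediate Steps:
K(D, w) = 7 (K(D, w) = 3 + 4 = 7)
r(z) = -3 (r(z) = -8 + (-2 + 7) = -8 + 5 = -3)
X = -18
(r(-5) + X)² = (-3 - 18)² = (-21)² = 441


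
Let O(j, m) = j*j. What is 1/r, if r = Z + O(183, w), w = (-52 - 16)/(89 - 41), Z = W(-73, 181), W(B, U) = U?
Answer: 1/33670 ≈ 2.9700e-5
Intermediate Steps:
Z = 181
w = -17/12 (w = -68/48 = -68*1/48 = -17/12 ≈ -1.4167)
O(j, m) = j²
r = 33670 (r = 181 + 183² = 181 + 33489 = 33670)
1/r = 1/33670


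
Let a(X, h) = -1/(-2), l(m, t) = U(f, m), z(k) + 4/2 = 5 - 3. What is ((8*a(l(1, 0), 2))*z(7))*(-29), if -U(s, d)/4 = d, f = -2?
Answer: 0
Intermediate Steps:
U(s, d) = -4*d
z(k) = 0 (z(k) = -2 + (5 - 3) = -2 + 2 = 0)
l(m, t) = -4*m
a(X, h) = 1/2 (a(X, h) = -1*(-1/2) = 1/2)
((8*a(l(1, 0), 2))*z(7))*(-29) = ((8*(1/2))*0)*(-29) = (4*0)*(-29) = 0*(-29) = 0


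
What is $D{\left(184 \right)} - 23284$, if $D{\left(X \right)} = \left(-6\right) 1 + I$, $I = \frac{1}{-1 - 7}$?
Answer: $- \frac{186321}{8} \approx -23290.0$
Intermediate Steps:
$I = - \frac{1}{8}$ ($I = \frac{1}{-8} = - \frac{1}{8} \approx -0.125$)
$D{\left(X \right)} = - \frac{49}{8}$ ($D{\left(X \right)} = \left(-6\right) 1 - \frac{1}{8} = -6 - \frac{1}{8} = - \frac{49}{8}$)
$D{\left(184 \right)} - 23284 = - \frac{49}{8} - 23284 = - \frac{186321}{8}$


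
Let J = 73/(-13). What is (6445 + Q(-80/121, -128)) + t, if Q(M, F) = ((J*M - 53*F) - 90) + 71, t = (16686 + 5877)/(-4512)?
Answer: 31249065147/2365792 ≈ 13209.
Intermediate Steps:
J = -73/13 (J = 73*(-1/13) = -73/13 ≈ -5.6154)
t = -7521/1504 (t = 22563*(-1/4512) = -7521/1504 ≈ -5.0007)
Q(M, F) = -19 - 53*F - 73*M/13 (Q(M, F) = ((-73*M/13 - 53*F) - 90) + 71 = ((-53*F - 73*M/13) - 90) + 71 = (-90 - 53*F - 73*M/13) + 71 = -19 - 53*F - 73*M/13)
(6445 + Q(-80/121, -128)) + t = (6445 + (-19 - 53*(-128) - (-5840)/(13*121))) - 7521/1504 = (6445 + (-19 + 6784 - (-5840)/(13*121))) - 7521/1504 = (6445 + (-19 + 6784 - 73/13*(-80/121))) - 7521/1504 = (6445 + (-19 + 6784 + 5840/1573)) - 7521/1504 = (6445 + 10647185/1573) - 7521/1504 = 20785170/1573 - 7521/1504 = 31249065147/2365792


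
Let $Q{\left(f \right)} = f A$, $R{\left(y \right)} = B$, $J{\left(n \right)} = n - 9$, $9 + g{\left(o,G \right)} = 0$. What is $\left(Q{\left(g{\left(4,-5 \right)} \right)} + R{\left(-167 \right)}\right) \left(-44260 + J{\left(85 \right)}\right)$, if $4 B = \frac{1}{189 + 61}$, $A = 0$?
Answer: $- \frac{5523}{125} \approx -44.184$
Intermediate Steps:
$g{\left(o,G \right)} = -9$ ($g{\left(o,G \right)} = -9 + 0 = -9$)
$J{\left(n \right)} = -9 + n$ ($J{\left(n \right)} = n - 9 = -9 + n$)
$B = \frac{1}{1000}$ ($B = \frac{1}{4 \left(189 + 61\right)} = \frac{1}{4 \cdot 250} = \frac{1}{4} \cdot \frac{1}{250} = \frac{1}{1000} \approx 0.001$)
$R{\left(y \right)} = \frac{1}{1000}$
$Q{\left(f \right)} = 0$ ($Q{\left(f \right)} = f 0 = 0$)
$\left(Q{\left(g{\left(4,-5 \right)} \right)} + R{\left(-167 \right)}\right) \left(-44260 + J{\left(85 \right)}\right) = \left(0 + \frac{1}{1000}\right) \left(-44260 + \left(-9 + 85\right)\right) = \frac{-44260 + 76}{1000} = \frac{1}{1000} \left(-44184\right) = - \frac{5523}{125}$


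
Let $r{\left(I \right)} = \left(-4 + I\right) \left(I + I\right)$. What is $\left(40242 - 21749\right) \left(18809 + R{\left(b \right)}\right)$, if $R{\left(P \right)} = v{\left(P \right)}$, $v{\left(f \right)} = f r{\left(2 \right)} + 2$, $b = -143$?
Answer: $369027815$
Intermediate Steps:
$r{\left(I \right)} = 2 I \left(-4 + I\right)$ ($r{\left(I \right)} = \left(-4 + I\right) 2 I = 2 I \left(-4 + I\right)$)
$v{\left(f \right)} = 2 - 8 f$ ($v{\left(f \right)} = f 2 \cdot 2 \left(-4 + 2\right) + 2 = f 2 \cdot 2 \left(-2\right) + 2 = f \left(-8\right) + 2 = - 8 f + 2 = 2 - 8 f$)
$R{\left(P \right)} = 2 - 8 P$
$\left(40242 - 21749\right) \left(18809 + R{\left(b \right)}\right) = \left(40242 - 21749\right) \left(18809 + \left(2 - -1144\right)\right) = \left(40242 - 21749\right) \left(18809 + \left(2 + 1144\right)\right) = 18493 \left(18809 + 1146\right) = 18493 \cdot 19955 = 369027815$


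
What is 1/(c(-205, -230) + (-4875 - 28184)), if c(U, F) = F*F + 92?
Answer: 1/19933 ≈ 5.0168e-5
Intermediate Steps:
c(U, F) = 92 + F² (c(U, F) = F² + 92 = 92 + F²)
1/(c(-205, -230) + (-4875 - 28184)) = 1/((92 + (-230)²) + (-4875 - 28184)) = 1/((92 + 52900) - 33059) = 1/(52992 - 33059) = 1/19933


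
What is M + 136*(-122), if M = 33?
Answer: -16559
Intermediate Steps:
M + 136*(-122) = 33 + 136*(-122) = 33 - 16592 = -16559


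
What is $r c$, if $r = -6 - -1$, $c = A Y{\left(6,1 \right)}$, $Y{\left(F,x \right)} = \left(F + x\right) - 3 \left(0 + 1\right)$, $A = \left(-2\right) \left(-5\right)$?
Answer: $-200$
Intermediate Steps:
$A = 10$
$Y{\left(F,x \right)} = -3 + F + x$ ($Y{\left(F,x \right)} = \left(F + x\right) - 3 = -3 + F + x$)
$c = 40$ ($c = 10 \left(-3 + 6 + 1\right) = 10 \cdot 4 = 40$)
$r = -5$ ($r = -6 + 1 = -5$)
$r c = \left(-5\right) 40 = -200$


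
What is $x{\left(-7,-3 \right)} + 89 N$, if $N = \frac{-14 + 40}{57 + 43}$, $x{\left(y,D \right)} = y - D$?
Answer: $\frac{957}{50} \approx 19.14$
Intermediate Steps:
$N = \frac{13}{50}$ ($N = \frac{26}{100} = 26 \cdot \frac{1}{100} = \frac{13}{50} \approx 0.26$)
$x{\left(-7,-3 \right)} + 89 N = \left(-7 - -3\right) + 89 \cdot \frac{13}{50} = \left(-7 + 3\right) + \frac{1157}{50} = -4 + \frac{1157}{50} = \frac{957}{50}$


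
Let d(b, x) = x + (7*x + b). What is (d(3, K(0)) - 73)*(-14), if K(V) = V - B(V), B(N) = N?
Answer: 980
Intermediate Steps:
K(V) = 0 (K(V) = V - V = 0)
d(b, x) = b + 8*x (d(b, x) = x + (b + 7*x) = b + 8*x)
(d(3, K(0)) - 73)*(-14) = ((3 + 8*0) - 73)*(-14) = ((3 + 0) - 73)*(-14) = (3 - 73)*(-14) = -70*(-14) = 980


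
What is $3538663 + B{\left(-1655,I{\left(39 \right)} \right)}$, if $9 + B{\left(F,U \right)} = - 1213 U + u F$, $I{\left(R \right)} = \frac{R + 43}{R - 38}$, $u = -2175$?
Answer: $7038813$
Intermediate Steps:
$I{\left(R \right)} = \frac{43 + R}{-38 + R}$
$B{\left(F,U \right)} = -9 - 2175 F - 1213 U$ ($B{\left(F,U \right)} = -9 - \left(1213 U + 2175 F\right) = -9 - 2175 F - 1213 U$)
$3538663 + B{\left(-1655,I{\left(39 \right)} \right)} = 3538663 - \left(-3599616 + \frac{1213 \left(43 + 39\right)}{-38 + 39}\right) = 3538663 - \left(-3599616 + 1213 \cdot 1^{-1} \cdot 82\right) = 3538663 - \left(-3599616 + 1213 \cdot 1 \cdot 82\right) = 3538663 - -3500150 = 3538663 + 3500150 = 7038813$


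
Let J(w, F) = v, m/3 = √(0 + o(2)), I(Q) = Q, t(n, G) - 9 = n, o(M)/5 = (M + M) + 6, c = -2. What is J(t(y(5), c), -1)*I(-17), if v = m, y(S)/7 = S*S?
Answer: -255*√2 ≈ -360.62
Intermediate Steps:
y(S) = 7*S² (y(S) = 7*(S*S) = 7*S²)
o(M) = 30 + 10*M (o(M) = 5*((M + M) + 6) = 5*(2*M + 6) = 5*(6 + 2*M) = 30 + 10*M)
t(n, G) = 9 + n
m = 15*√2 (m = 3*√(0 + (30 + 10*2)) = 3*√(0 + (30 + 20)) = 3*√(0 + 50) = 3*√50 = 3*(5*√2) = 15*√2 ≈ 21.213)
v = 15*√2 ≈ 21.213
J(w, F) = 15*√2
J(t(y(5), c), -1)*I(-17) = (15*√2)*(-17) = -255*√2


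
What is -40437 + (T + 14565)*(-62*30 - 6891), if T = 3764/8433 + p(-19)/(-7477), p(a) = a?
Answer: -2679831823988579/21017847 ≈ -1.2750e+8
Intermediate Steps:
T = 28303655/63053541 (T = 3764/8433 - 19/(-7477) = 3764*(1/8433) - 19*(-1/7477) = 3764/8433 + 19/7477 = 28303655/63053541 ≈ 0.44888)
-40437 + (T + 14565)*(-62*30 - 6891) = -40437 + (28303655/63053541 + 14565)*(-62*30 - 6891) = -40437 + 918403128320*(-1860 - 6891)/63053541 = -40437 + (918403128320/63053541)*(-8751) = -40437 - 2678981925309440/21017847 = -2679831823988579/21017847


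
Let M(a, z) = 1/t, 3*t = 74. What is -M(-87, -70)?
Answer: -3/74 ≈ -0.040541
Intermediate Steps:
t = 74/3 (t = (⅓)*74 = 74/3 ≈ 24.667)
M(a, z) = 3/74 (M(a, z) = 1/(74/3) = 3/74)
-M(-87, -70) = -1*3/74 = -3/74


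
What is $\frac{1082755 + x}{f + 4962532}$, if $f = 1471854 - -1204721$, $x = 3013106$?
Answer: $\frac{195041}{363767} \approx 0.53617$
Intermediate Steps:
$f = 2676575$ ($f = 1471854 + 1204721 = 2676575$)
$\frac{1082755 + x}{f + 4962532} = \frac{1082755 + 3013106}{2676575 + 4962532} = \frac{4095861}{7639107} = 4095861 \cdot \frac{1}{7639107} = \frac{195041}{363767}$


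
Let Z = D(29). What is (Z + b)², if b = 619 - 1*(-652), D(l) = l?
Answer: 1690000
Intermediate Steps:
Z = 29
b = 1271 (b = 619 + 652 = 1271)
(Z + b)² = (29 + 1271)² = 1300² = 1690000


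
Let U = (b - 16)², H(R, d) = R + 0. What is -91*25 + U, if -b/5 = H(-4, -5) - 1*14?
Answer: 3201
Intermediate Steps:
H(R, d) = R
b = 90 (b = -5*(-4 - 1*14) = -5*(-4 - 14) = -5*(-18) = 90)
U = 5476 (U = (90 - 16)² = 74² = 5476)
-91*25 + U = -91*25 + 5476 = -2275 + 5476 = 3201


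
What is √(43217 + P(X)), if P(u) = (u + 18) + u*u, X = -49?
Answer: √45587 ≈ 213.51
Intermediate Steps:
P(u) = 18 + u + u² (P(u) = (18 + u) + u² = 18 + u + u²)
√(43217 + P(X)) = √(43217 + (18 - 49 + (-49)²)) = √(43217 + (18 - 49 + 2401)) = √(43217 + 2370) = √45587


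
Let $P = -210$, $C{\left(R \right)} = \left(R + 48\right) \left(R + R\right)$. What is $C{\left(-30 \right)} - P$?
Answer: $-870$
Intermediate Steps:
$C{\left(R \right)} = 2 R \left(48 + R\right)$ ($C{\left(R \right)} = \left(48 + R\right) 2 R = 2 R \left(48 + R\right)$)
$C{\left(-30 \right)} - P = 2 \left(-30\right) \left(48 - 30\right) - -210 = 2 \left(-30\right) 18 + 210 = -1080 + 210 = -870$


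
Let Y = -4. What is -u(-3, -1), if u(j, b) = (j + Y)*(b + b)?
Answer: -14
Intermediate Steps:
u(j, b) = 2*b*(-4 + j) (u(j, b) = (j - 4)*(b + b) = (-4 + j)*(2*b) = 2*b*(-4 + j))
-u(-3, -1) = -2*(-1)*(-4 - 3) = -2*(-1)*(-7) = -1*14 = -14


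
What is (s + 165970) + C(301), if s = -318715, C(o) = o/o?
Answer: -152744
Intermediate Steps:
C(o) = 1
(s + 165970) + C(301) = (-318715 + 165970) + 1 = -152745 + 1 = -152744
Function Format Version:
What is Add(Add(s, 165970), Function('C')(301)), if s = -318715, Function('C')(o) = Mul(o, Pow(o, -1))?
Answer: -152744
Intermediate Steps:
Function('C')(o) = 1
Add(Add(s, 165970), Function('C')(301)) = Add(Add(-318715, 165970), 1) = Add(-152745, 1) = -152744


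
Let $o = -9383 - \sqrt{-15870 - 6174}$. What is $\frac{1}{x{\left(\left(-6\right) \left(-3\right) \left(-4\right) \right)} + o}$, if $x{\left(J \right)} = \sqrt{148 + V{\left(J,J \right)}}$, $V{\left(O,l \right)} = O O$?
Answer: $\frac{1}{-9383 + 2 \sqrt{1333} - 2 i \sqrt{5511}} \approx -0.00010738 + 1.713 \cdot 10^{-6} i$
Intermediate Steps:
$V{\left(O,l \right)} = O^{2}$
$x{\left(J \right)} = \sqrt{148 + J^{2}}$
$o = -9383 - 2 i \sqrt{5511}$ ($o = -9383 - \sqrt{-22044} = -9383 - 2 i \sqrt{5511} \approx -9383.0 - 148.47 i$)
$\frac{1}{x{\left(\left(-6\right) \left(-3\right) \left(-4\right) \right)} + o} = \frac{1}{\sqrt{148 + \left(\left(-6\right) \left(-3\right) \left(-4\right)\right)^{2}} - \left(9383 + 2 i \sqrt{5511}\right)} = \frac{1}{\sqrt{148 + \left(18 \left(-4\right)\right)^{2}} - \left(9383 + 2 i \sqrt{5511}\right)} = \frac{1}{\sqrt{148 + \left(-72\right)^{2}} - \left(9383 + 2 i \sqrt{5511}\right)} = \frac{1}{\sqrt{148 + 5184} - \left(9383 + 2 i \sqrt{5511}\right)} = \frac{1}{\sqrt{5332} - \left(9383 + 2 i \sqrt{5511}\right)} = \frac{1}{2 \sqrt{1333} - \left(9383 + 2 i \sqrt{5511}\right)} = \frac{1}{-9383 + 2 \sqrt{1333} - 2 i \sqrt{5511}}$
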